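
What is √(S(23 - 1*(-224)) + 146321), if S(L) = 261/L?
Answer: 2*√2231740589/247 ≈ 382.52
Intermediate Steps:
√(S(23 - 1*(-224)) + 146321) = √(261/(23 - 1*(-224)) + 146321) = √(261/(23 + 224) + 146321) = √(261/247 + 146321) = √(36141548/247) = 2*√2231740589/247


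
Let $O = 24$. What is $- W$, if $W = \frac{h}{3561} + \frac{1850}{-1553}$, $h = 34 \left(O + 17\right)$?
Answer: $\frac{4422968}{5530233} \approx 0.79978$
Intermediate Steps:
$h = 1394$ ($h = 34 \left(24 + 17\right) = 34 \cdot 41 = 1394$)
$W = - \frac{4422968}{5530233}$ ($W = \frac{1394}{3561} + \frac{1850}{-1553} = 1394 \cdot \frac{1}{3561} + 1850 \left(- \frac{1}{1553}\right) = \frac{1394}{3561} - \frac{1850}{1553} = - \frac{4422968}{5530233} \approx -0.79978$)
$- W = \left(-1\right) \left(- \frac{4422968}{5530233}\right) = \frac{4422968}{5530233}$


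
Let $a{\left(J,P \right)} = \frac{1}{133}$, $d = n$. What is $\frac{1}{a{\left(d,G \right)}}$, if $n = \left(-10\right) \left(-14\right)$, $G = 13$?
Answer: $133$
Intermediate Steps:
$n = 140$
$d = 140$
$a{\left(J,P \right)} = \frac{1}{133}$
$\frac{1}{a{\left(d,G \right)}} = \frac{1}{\frac{1}{133}} = 133$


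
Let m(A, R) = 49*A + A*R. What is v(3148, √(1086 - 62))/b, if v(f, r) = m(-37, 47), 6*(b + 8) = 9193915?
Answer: -21312/9193867 ≈ -0.0023181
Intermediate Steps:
b = 9193867/6 (b = -8 + (⅙)*9193915 = -8 + 9193915/6 = 9193867/6 ≈ 1.5323e+6)
v(f, r) = -3552 (v(f, r) = -37*(49 + 47) = -37*96 = -3552)
v(3148, √(1086 - 62))/b = -3552/9193867/6 = -3552*6/9193867 = -21312/9193867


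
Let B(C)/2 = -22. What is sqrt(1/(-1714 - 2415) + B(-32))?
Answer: I*sqrt(750144333)/4129 ≈ 6.6333*I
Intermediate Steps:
B(C) = -44 (B(C) = 2*(-22) = -44)
sqrt(1/(-1714 - 2415) + B(-32)) = sqrt(1/(-1714 - 2415) - 44) = sqrt(1/(-4129) - 44) = sqrt(-1/4129 - 44) = sqrt(-181677/4129) = I*sqrt(750144333)/4129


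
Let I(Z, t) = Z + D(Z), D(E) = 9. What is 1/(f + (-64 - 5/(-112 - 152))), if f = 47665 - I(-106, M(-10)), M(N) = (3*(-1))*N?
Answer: 264/12592277 ≈ 2.0965e-5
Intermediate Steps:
M(N) = -3*N
I(Z, t) = 9 + Z (I(Z, t) = Z + 9 = 9 + Z)
f = 47762 (f = 47665 - (9 - 106) = 47665 - 1*(-97) = 47665 + 97 = 47762)
1/(f + (-64 - 5/(-112 - 152))) = 1/(47762 + (-64 - 5/(-112 - 152))) = 1/(47762 + (-64 - 5/(-264))) = 1/(47762 + (-64 - 1/264*(-5))) = 1/(47762 + (-64 + 5/264)) = 1/(47762 - 16891/264) = 1/(12592277/264) = 264/12592277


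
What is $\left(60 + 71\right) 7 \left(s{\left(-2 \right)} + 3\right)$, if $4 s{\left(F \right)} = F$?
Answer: $\frac{4585}{2} \approx 2292.5$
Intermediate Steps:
$s{\left(F \right)} = \frac{F}{4}$
$\left(60 + 71\right) 7 \left(s{\left(-2 \right)} + 3\right) = \left(60 + 71\right) 7 \left(\frac{1}{4} \left(-2\right) + 3\right) = 131 \cdot 7 \left(- \frac{1}{2} + 3\right) = 131 \cdot 7 \cdot \frac{5}{2} = 131 \cdot \frac{35}{2} = \frac{4585}{2}$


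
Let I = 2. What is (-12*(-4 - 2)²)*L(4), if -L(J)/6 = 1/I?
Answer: 1296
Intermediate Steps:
L(J) = -3 (L(J) = -6/2 = -6*½ = -3)
(-12*(-4 - 2)²)*L(4) = -12*(-4 - 2)²*(-3) = -12*(-6)²*(-3) = -12*36*(-3) = -432*(-3) = 1296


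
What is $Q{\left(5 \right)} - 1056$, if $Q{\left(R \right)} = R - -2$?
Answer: $-1049$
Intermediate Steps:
$Q{\left(R \right)} = 2 + R$ ($Q{\left(R \right)} = R + 2 = 2 + R$)
$Q{\left(5 \right)} - 1056 = \left(2 + 5\right) - 1056 = 7 - 1056 = -1049$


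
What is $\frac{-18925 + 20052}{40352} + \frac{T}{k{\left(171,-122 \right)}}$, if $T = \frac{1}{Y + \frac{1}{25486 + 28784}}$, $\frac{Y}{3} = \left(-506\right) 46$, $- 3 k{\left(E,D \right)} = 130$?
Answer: $\frac{4270890921217}{152916549436768} \approx 0.02793$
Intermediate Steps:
$k{\left(E,D \right)} = - \frac{130}{3}$ ($k{\left(E,D \right)} = \left(- \frac{1}{3}\right) 130 = - \frac{130}{3}$)
$Y = -69828$ ($Y = 3 \left(\left(-506\right) 46\right) = 3 \left(-23276\right) = -69828$)
$T = - \frac{54270}{3789565559}$ ($T = \frac{1}{-69828 + \frac{1}{25486 + 28784}} = \frac{1}{-69828 + \frac{1}{54270}} = \frac{1}{- \frac{3789565559}{54270}} = - \frac{54270}{3789565559} \approx -1.4321 \cdot 10^{-5}$)
$\frac{-18925 + 20052}{40352} + \frac{T}{k{\left(171,-122 \right)}} = \frac{-18925 + 20052}{40352} - \frac{54270}{3789565559 \left(- \frac{130}{3}\right)} = 1127 \cdot \frac{1}{40352} - - \frac{16281}{49264352267} = \frac{1127}{40352} + \frac{16281}{49264352267} = \frac{4270890921217}{152916549436768}$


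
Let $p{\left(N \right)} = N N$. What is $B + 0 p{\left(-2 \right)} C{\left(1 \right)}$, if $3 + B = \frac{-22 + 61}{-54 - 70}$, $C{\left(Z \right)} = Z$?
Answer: $- \frac{411}{124} \approx -3.3145$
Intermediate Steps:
$p{\left(N \right)} = N^{2}$
$B = - \frac{411}{124}$ ($B = -3 + \frac{-22 + 61}{-54 - 70} = -3 + \frac{39}{-124} = -3 + 39 \left(- \frac{1}{124}\right) = -3 - \frac{39}{124} = - \frac{411}{124} \approx -3.3145$)
$B + 0 p{\left(-2 \right)} C{\left(1 \right)} = - \frac{411}{124} + 0 \left(-2\right)^{2} \cdot 1 = - \frac{411}{124} + 0 \cdot 4 \cdot 1 = - \frac{411}{124} + 0 \cdot 1 = - \frac{411}{124} + 0 = - \frac{411}{124}$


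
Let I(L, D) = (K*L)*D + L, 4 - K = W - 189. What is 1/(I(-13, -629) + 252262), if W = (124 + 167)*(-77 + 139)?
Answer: -1/145699024 ≈ -6.8635e-9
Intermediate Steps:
W = 18042 (W = 291*62 = 18042)
K = -17849 (K = 4 - (18042 - 189) = 4 - 1*17853 = 4 - 17853 = -17849)
I(L, D) = L - 17849*D*L (I(L, D) = (-17849*L)*D + L = -17849*D*L + L = L - 17849*D*L)
1/(I(-13, -629) + 252262) = 1/(-13*(1 - 17849*(-629)) + 252262) = 1/(-13*(1 + 11227021) + 252262) = 1/(-13*11227022 + 252262) = 1/(-145951286 + 252262) = 1/(-145699024) = -1/145699024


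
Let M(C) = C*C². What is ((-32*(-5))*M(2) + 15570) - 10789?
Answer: 6061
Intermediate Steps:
M(C) = C³
((-32*(-5))*M(2) + 15570) - 10789 = (-32*(-5)*2³ + 15570) - 10789 = (160*8 + 15570) - 10789 = (1280 + 15570) - 10789 = 16850 - 10789 = 6061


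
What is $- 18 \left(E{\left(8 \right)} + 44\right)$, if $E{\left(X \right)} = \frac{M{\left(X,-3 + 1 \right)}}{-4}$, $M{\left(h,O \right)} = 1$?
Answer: $- \frac{1575}{2} \approx -787.5$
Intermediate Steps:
$E{\left(X \right)} = - \frac{1}{4}$ ($E{\left(X \right)} = 1 \frac{1}{-4} = 1 \left(- \frac{1}{4}\right) = - \frac{1}{4}$)
$- 18 \left(E{\left(8 \right)} + 44\right) = - 18 \left(- \frac{1}{4} + 44\right) = \left(-18\right) \frac{175}{4} = - \frac{1575}{2}$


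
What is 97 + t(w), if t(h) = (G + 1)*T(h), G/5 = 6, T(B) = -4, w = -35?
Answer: -27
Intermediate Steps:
G = 30 (G = 5*6 = 30)
t(h) = -124 (t(h) = (30 + 1)*(-4) = 31*(-4) = -124)
97 + t(w) = 97 - 124 = -27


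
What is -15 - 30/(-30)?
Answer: -14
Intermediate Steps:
-15 - 30/(-30) = -15 - 30*(-1)/30 = -15 - 6*(-1/6) = -15 + 1 = -14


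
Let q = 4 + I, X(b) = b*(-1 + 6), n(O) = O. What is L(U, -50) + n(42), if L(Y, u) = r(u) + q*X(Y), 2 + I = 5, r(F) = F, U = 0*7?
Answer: -8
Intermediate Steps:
U = 0
X(b) = 5*b (X(b) = b*5 = 5*b)
I = 3 (I = -2 + 5 = 3)
q = 7 (q = 4 + 3 = 7)
L(Y, u) = u + 35*Y (L(Y, u) = u + 7*(5*Y) = u + 35*Y)
L(U, -50) + n(42) = (-50 + 35*0) + 42 = (-50 + 0) + 42 = -50 + 42 = -8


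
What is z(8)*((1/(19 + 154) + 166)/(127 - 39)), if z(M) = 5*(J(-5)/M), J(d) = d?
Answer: -717975/121792 ≈ -5.8951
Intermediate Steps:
z(M) = -25/M (z(M) = 5*(-5/M) = -25/M)
z(8)*((1/(19 + 154) + 166)/(127 - 39)) = (-25/8)*((1/(19 + 154) + 166)/(127 - 39)) = (-25*⅛)*((1/173 + 166)/88) = -25*(1/173 + 166)/(8*88) = -717975/(1384*88) = -25/8*28719/15224 = -717975/121792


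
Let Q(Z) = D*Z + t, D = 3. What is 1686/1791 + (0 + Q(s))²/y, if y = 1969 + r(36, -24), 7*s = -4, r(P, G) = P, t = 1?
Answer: 11045723/11730453 ≈ 0.94163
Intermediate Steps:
s = -4/7 (s = (⅐)*(-4) = -4/7 ≈ -0.57143)
Q(Z) = 1 + 3*Z (Q(Z) = 3*Z + 1 = 1 + 3*Z)
y = 2005 (y = 1969 + 36 = 2005)
1686/1791 + (0 + Q(s))²/y = 1686/1791 + (0 + (1 + 3*(-4/7)))²/2005 = 1686*(1/1791) + (0 + (1 - 12/7))²*(1/2005) = 562/597 + (0 - 5/7)²*(1/2005) = 562/597 + (-5/7)²*(1/2005) = 562/597 + (25/49)*(1/2005) = 562/597 + 5/19649 = 11045723/11730453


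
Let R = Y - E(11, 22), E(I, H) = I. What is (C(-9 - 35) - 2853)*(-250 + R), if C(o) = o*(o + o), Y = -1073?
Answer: -1359346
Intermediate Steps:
R = -1084 (R = -1073 - 1*11 = -1073 - 11 = -1084)
C(o) = 2*o**2 (C(o) = o*(2*o) = 2*o**2)
(C(-9 - 35) - 2853)*(-250 + R) = (2*(-9 - 35)**2 - 2853)*(-250 - 1084) = (2*(-44)**2 - 2853)*(-1334) = (2*1936 - 2853)*(-1334) = (3872 - 2853)*(-1334) = 1019*(-1334) = -1359346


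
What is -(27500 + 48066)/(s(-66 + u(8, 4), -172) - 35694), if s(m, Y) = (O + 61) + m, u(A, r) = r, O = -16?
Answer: 75566/35711 ≈ 2.1160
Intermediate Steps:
s(m, Y) = 45 + m (s(m, Y) = (-16 + 61) + m = 45 + m)
-(27500 + 48066)/(s(-66 + u(8, 4), -172) - 35694) = -(27500 + 48066)/((45 + (-66 + 4)) - 35694) = -75566/((45 - 62) - 35694) = -75566/(-17 - 35694) = -75566/(-35711) = -75566*(-1)/35711 = -1*(-75566/35711) = 75566/35711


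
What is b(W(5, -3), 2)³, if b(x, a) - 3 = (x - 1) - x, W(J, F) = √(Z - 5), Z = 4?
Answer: 8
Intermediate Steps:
W(J, F) = I (W(J, F) = √(4 - 5) = √(-1) = I)
b(x, a) = 2 (b(x, a) = 3 + ((x - 1) - x) = 3 + ((-1 + x) - x) = 3 - 1 = 2)
b(W(5, -3), 2)³ = 2³ = 8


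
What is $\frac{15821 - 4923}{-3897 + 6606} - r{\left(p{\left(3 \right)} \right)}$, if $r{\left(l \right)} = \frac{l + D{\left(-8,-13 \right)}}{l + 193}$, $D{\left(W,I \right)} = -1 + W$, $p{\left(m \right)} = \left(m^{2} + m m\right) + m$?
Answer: $\frac{1149832}{289863} \approx 3.9668$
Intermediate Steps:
$p{\left(m \right)} = m + 2 m^{2}$ ($p{\left(m \right)} = \left(m^{2} + m^{2}\right) + m = 2 m^{2} + m = m + 2 m^{2}$)
$r{\left(l \right)} = \frac{-9 + l}{193 + l}$ ($r{\left(l \right)} = \frac{l - 9}{l + 193} = \frac{l - 9}{193 + l} = \frac{-9 + l}{193 + l}$)
$\frac{15821 - 4923}{-3897 + 6606} - r{\left(p{\left(3 \right)} \right)} = \frac{15821 - 4923}{-3897 + 6606} - \frac{-9 + 3 \left(1 + 2 \cdot 3\right)}{193 + 3 \left(1 + 2 \cdot 3\right)} = \frac{10898}{2709} - \frac{-9 + 3 \left(1 + 6\right)}{193 + 3 \left(1 + 6\right)} = 10898 \cdot \frac{1}{2709} - \frac{-9 + 3 \cdot 7}{193 + 3 \cdot 7} = \frac{10898}{2709} - \frac{-9 + 21}{193 + 21} = \frac{10898}{2709} - \frac{1}{214} \cdot 12 = \frac{10898}{2709} - \frac{6}{107} = \frac{1149832}{289863}$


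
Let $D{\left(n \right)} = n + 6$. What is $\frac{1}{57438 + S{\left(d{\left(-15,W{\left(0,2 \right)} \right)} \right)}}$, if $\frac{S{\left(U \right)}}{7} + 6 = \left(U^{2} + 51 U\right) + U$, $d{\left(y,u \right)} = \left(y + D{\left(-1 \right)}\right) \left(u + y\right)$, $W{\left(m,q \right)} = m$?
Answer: $\frac{1}{269496} \approx 3.7106 \cdot 10^{-6}$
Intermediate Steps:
$D{\left(n \right)} = 6 + n$
$d{\left(y,u \right)} = \left(5 + y\right) \left(u + y\right)$ ($d{\left(y,u \right)} = \left(y + \left(6 - 1\right)\right) \left(u + y\right) = \left(y + 5\right) \left(u + y\right) = \left(5 + y\right) \left(u + y\right)$)
$S{\left(U \right)} = -42 + 7 U^{2} + 364 U$ ($S{\left(U \right)} = -42 + 7 \left(\left(U^{2} + 51 U\right) + U\right) = -42 + 7 \left(U^{2} + 52 U\right) = -42 + \left(7 U^{2} + 364 U\right) = -42 + 7 U^{2} + 364 U$)
$\frac{1}{57438 + S{\left(d{\left(-15,W{\left(0,2 \right)} \right)} \right)}} = \frac{1}{57438 + \left(-42 + 7 \left(\left(-15\right)^{2} + 5 \cdot 0 + 5 \left(-15\right) + 0 \left(-15\right)\right)^{2} + 364 \left(\left(-15\right)^{2} + 5 \cdot 0 + 5 \left(-15\right) + 0 \left(-15\right)\right)\right)} = \frac{1}{57438 + \left(-42 + 7 \left(225 + 0 - 75 + 0\right)^{2} + 364 \left(225 + 0 - 75 + 0\right)\right)} = \frac{1}{57438 + \left(-42 + 7 \cdot 150^{2} + 364 \cdot 150\right)} = \frac{1}{57438 + \left(-42 + 7 \cdot 22500 + 54600\right)} = \frac{1}{57438 + \left(-42 + 157500 + 54600\right)} = \frac{1}{57438 + 212058} = \frac{1}{269496}$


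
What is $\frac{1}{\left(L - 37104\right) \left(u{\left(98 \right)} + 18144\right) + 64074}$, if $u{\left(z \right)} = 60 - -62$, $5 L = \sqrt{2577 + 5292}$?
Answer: $- \frac{2823656625}{1913528379039813256} - \frac{45665 \sqrt{7869}}{5740585137119439768} \approx -1.4763 \cdot 10^{-9}$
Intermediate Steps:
$L = \frac{\sqrt{7869}}{5}$ ($L = \frac{\sqrt{2577 + 5292}}{5} = \frac{\sqrt{7869}}{5} \approx 17.741$)
$u{\left(z \right)} = 122$ ($u{\left(z \right)} = 60 + 62 = 122$)
$\frac{1}{\left(L - 37104\right) \left(u{\left(98 \right)} + 18144\right) + 64074} = \frac{1}{\left(\frac{\sqrt{7869}}{5} - 37104\right) \left(122 + 18144\right) + 64074} = \frac{1}{\left(-37104 + \frac{\sqrt{7869}}{5}\right) 18266 + 64074} = \frac{1}{\left(-677741664 + \frac{18266 \sqrt{7869}}{5}\right) + 64074} = \frac{1}{-677677590 + \frac{18266 \sqrt{7869}}{5}}$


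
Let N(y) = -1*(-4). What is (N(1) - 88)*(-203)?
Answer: 17052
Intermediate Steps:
N(y) = 4
(N(1) - 88)*(-203) = (4 - 88)*(-203) = -84*(-203) = 17052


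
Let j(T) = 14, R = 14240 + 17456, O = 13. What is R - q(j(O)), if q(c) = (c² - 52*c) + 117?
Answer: 32111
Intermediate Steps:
R = 31696
q(c) = 117 + c² - 52*c
R - q(j(O)) = 31696 - (117 + 14² - 52*14) = 31696 - (117 + 196 - 728) = 31696 - 1*(-415) = 31696 + 415 = 32111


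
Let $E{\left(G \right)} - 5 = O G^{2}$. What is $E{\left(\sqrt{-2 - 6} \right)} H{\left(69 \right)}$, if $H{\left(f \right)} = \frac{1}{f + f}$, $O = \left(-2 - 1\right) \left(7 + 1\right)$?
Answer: $\frac{197}{138} \approx 1.4275$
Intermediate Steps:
$O = -24$ ($O = \left(-3\right) 8 = -24$)
$E{\left(G \right)} = 5 - 24 G^{2}$
$H{\left(f \right)} = \frac{1}{2 f}$
$E{\left(\sqrt{-2 - 6} \right)} H{\left(69 \right)} = \left(5 - 24 \left(\sqrt{-2 - 6}\right)^{2}\right) \frac{1}{2 \cdot 69} = \left(5 - 24 \left(\sqrt{-8}\right)^{2}\right) \frac{1}{2} \cdot \frac{1}{69} = \left(5 - 24 \left(2 i \sqrt{2}\right)^{2}\right) \frac{1}{138} = \left(5 - -192\right) \frac{1}{138} = \left(5 + 192\right) \frac{1}{138} = 197 \cdot \frac{1}{138} = \frac{197}{138}$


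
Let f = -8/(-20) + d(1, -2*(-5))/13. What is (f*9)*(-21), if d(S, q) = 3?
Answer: -7749/65 ≈ -119.22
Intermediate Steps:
f = 41/65 (f = -8/(-20) + 3/13 = -8*(-1/20) + 3*(1/13) = 2/5 + 3/13 = 41/65 ≈ 0.63077)
(f*9)*(-21) = ((41/65)*9)*(-21) = (369/65)*(-21) = -7749/65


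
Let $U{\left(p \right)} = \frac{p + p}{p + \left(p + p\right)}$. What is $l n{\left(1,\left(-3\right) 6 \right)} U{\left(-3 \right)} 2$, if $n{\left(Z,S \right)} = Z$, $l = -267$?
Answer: $-356$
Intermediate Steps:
$U{\left(p \right)} = \frac{2}{3}$ ($U{\left(p \right)} = \frac{2 p}{p + 2 p} = \frac{2 p}{3 p} = 2 p \frac{1}{3 p} = \frac{2}{3}$)
$l n{\left(1,\left(-3\right) 6 \right)} U{\left(-3 \right)} 2 = - 267 \cdot 1 \cdot \frac{2}{3} \cdot 2 = - 267 \cdot \frac{2}{3} \cdot 2 = \left(-267\right) \frac{4}{3} = -356$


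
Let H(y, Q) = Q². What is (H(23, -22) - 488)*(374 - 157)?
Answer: -868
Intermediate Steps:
(H(23, -22) - 488)*(374 - 157) = ((-22)² - 488)*(374 - 157) = (484 - 488)*217 = -4*217 = -868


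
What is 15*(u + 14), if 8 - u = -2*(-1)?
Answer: 300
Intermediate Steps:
u = 6 (u = 8 - (-2)*(-1) = 8 - 1*2 = 8 - 2 = 6)
15*(u + 14) = 15*(6 + 14) = 15*20 = 300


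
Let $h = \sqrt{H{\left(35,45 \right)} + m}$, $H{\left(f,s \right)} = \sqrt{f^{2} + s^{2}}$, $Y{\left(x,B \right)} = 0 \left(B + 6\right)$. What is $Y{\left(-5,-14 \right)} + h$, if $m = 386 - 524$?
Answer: $\sqrt{-138 + 5 \sqrt{130}} \approx 8.9995 i$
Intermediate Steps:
$Y{\left(x,B \right)} = 0$ ($Y{\left(x,B \right)} = 0 \left(6 + B\right) = 0$)
$m = -138$ ($m = 386 - 524 = -138$)
$h = \sqrt{-138 + 5 \sqrt{130}}$ ($h = \sqrt{\sqrt{35^{2} + 45^{2}} - 138} = \sqrt{\sqrt{1225 + 2025} - 138} = \sqrt{\sqrt{3250} - 138} = \sqrt{5 \sqrt{130} - 138} = \sqrt{-138 + 5 \sqrt{130}} \approx 8.9995 i$)
$Y{\left(-5,-14 \right)} + h = 0 + \sqrt{-138 + 5 \sqrt{130}} = \sqrt{-138 + 5 \sqrt{130}}$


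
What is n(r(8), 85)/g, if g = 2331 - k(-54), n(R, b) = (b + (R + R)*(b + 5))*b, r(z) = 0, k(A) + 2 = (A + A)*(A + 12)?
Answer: -7225/2203 ≈ -3.2796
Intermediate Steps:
k(A) = -2 + 2*A*(12 + A) (k(A) = -2 + (A + A)*(A + 12) = -2 + (2*A)*(12 + A) = -2 + 2*A*(12 + A))
n(R, b) = b*(b + 2*R*(5 + b)) (n(R, b) = (b + (2*R)*(5 + b))*b = (b + 2*R*(5 + b))*b = b*(b + 2*R*(5 + b)))
g = -2203 (g = 2331 - (-2 + 2*(-54)**2 + 24*(-54)) = 2331 - (-2 + 2*2916 - 1296) = 2331 - (-2 + 5832 - 1296) = 2331 - 1*4534 = 2331 - 4534 = -2203)
n(r(8), 85)/g = (85*(85 + 10*0 + 2*0*85))/(-2203) = (85*(85 + 0 + 0))*(-1/2203) = (85*85)*(-1/2203) = 7225*(-1/2203) = -7225/2203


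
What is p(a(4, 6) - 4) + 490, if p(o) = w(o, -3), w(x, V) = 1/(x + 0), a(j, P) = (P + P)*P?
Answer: 33321/68 ≈ 490.01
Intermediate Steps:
a(j, P) = 2*P**2 (a(j, P) = (2*P)*P = 2*P**2)
w(x, V) = 1/x
p(o) = 1/o
p(a(4, 6) - 4) + 490 = 1/(2*6**2 - 4) + 490 = 1/(2*36 - 4) + 490 = 1/(72 - 4) + 490 = 1/68 + 490 = 33321/68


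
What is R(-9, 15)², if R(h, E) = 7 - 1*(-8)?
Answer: 225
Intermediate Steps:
R(h, E) = 15 (R(h, E) = 7 + 8 = 15)
R(-9, 15)² = 15² = 225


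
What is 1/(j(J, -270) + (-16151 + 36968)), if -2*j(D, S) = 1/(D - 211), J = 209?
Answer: 4/83269 ≈ 4.8037e-5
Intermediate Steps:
j(D, S) = -1/(2*(-211 + D)) (j(D, S) = -1/(2*(D - 211)) = -1/(2*(-211 + D)))
1/(j(J, -270) + (-16151 + 36968)) = 1/(-1/(-422 + 2*209) + (-16151 + 36968)) = 1/(-1/(-422 + 418) + 20817) = 1/(-1/(-4) + 20817) = 1/(-1*(-¼) + 20817) = 1/(¼ + 20817) = 1/(83269/4) = 4/83269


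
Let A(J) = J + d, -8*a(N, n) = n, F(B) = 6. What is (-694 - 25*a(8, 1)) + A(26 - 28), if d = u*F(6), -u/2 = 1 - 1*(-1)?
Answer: -5735/8 ≈ -716.88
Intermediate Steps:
u = -4 (u = -2*(1 - 1*(-1)) = -2*(1 + 1) = -2*2 = -4)
a(N, n) = -n/8
d = -24 (d = -4*6 = -24)
A(J) = -24 + J (A(J) = J - 24 = -24 + J)
(-694 - 25*a(8, 1)) + A(26 - 28) = (-694 - (-25)/8) + (-24 + (26 - 28)) = (-694 - 25*(-1/8)) + (-24 - 2) = (-694 + 25/8) - 26 = -5527/8 - 26 = -5735/8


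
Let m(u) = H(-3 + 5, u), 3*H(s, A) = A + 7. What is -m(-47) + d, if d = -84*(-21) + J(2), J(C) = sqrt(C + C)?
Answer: 5338/3 ≈ 1779.3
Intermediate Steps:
H(s, A) = 7/3 + A/3 (H(s, A) = (A + 7)/3 = (7 + A)/3 = 7/3 + A/3)
m(u) = 7/3 + u/3
J(C) = sqrt(2)*sqrt(C) (J(C) = sqrt(2*C) = sqrt(2)*sqrt(C))
d = 1766 (d = -84*(-21) + sqrt(2)*sqrt(2) = 1764 + 2 = 1766)
-m(-47) + d = -(7/3 + (1/3)*(-47)) + 1766 = -(7/3 - 47/3) + 1766 = -1*(-40/3) + 1766 = 40/3 + 1766 = 5338/3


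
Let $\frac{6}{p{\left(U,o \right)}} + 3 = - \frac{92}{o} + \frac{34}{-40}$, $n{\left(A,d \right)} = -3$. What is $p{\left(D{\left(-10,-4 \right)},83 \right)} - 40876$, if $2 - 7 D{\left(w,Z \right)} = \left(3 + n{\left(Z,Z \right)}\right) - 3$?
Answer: $- \frac{336460316}{8231} \approx -40877.0$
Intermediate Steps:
$D{\left(w,Z \right)} = \frac{5}{7}$ ($D{\left(w,Z \right)} = \frac{2}{7} - \frac{\left(3 - 3\right) - 3}{7} = \frac{2}{7} - \frac{0 - 3}{7} = \frac{2}{7} - - \frac{3}{7} = \frac{2}{7} + \frac{3}{7} = \frac{5}{7}$)
$p{\left(U,o \right)} = \frac{6}{- \frac{77}{20} - \frac{92}{o}}$ ($p{\left(U,o \right)} = \frac{6}{-3 + \left(- \frac{92}{o} + \frac{34}{-40}\right)} = \frac{6}{-3 + \left(- \frac{92}{o} + 34 \left(- \frac{1}{40}\right)\right)} = \frac{6}{-3 - \left(\frac{17}{20} + \frac{92}{o}\right)} = \frac{6}{- \frac{77}{20} - \frac{92}{o}}$)
$p{\left(D{\left(-10,-4 \right)},83 \right)} - 40876 = \left(-120\right) 83 \frac{1}{1840 + 77 \cdot 83} - 40876 = \left(-120\right) 83 \frac{1}{1840 + 6391} - 40876 = \left(-120\right) 83 \cdot \frac{1}{8231} - 40876 = - \frac{9960}{8231} - 40876 = - \frac{336460316}{8231}$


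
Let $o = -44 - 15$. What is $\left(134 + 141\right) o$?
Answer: $-16225$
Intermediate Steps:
$o = -59$
$\left(134 + 141\right) o = \left(134 + 141\right) \left(-59\right) = 275 \left(-59\right) = -16225$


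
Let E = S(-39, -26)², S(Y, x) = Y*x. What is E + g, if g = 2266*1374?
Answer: 4141680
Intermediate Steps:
E = 1028196 (E = (-39*(-26))² = 1014² = 1028196)
g = 3113484
E + g = 1028196 + 3113484 = 4141680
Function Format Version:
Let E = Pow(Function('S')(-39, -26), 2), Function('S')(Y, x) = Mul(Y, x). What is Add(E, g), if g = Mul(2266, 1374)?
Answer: 4141680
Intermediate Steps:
E = 1028196 (E = Pow(Mul(-39, -26), 2) = Pow(1014, 2) = 1028196)
g = 3113484
Add(E, g) = Add(1028196, 3113484) = 4141680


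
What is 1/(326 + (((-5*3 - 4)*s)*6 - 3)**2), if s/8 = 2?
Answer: 1/3338255 ≈ 2.9956e-7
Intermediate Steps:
s = 16 (s = 8*2 = 16)
1/(326 + (((-5*3 - 4)*s)*6 - 3)**2) = 1/(326 + (((-5*3 - 4)*16)*6 - 3)**2) = 1/(326 + (((-15 - 4)*16)*6 - 3)**2) = 1/(326 + (-19*16*6 - 3)**2) = 1/(326 + (-304*6 - 3)**2) = 1/(326 + (-1824 - 3)**2) = 1/(326 + (-1827)**2) = 1/(326 + 3337929) = 1/3338255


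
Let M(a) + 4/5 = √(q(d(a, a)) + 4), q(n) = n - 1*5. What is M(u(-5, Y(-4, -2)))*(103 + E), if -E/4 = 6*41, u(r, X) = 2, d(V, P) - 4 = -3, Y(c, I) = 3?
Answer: 3524/5 ≈ 704.80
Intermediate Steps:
d(V, P) = 1 (d(V, P) = 4 - 3 = 1)
q(n) = -5 + n (q(n) = n - 5 = -5 + n)
M(a) = -⅘ (M(a) = -⅘ + √((-5 + 1) + 4) = -⅘ + √(-4 + 4) = -⅘ + √0 = -⅘ + 0 = -⅘)
E = -984 (E = -24*41 = -4*246 = -984)
M(u(-5, Y(-4, -2)))*(103 + E) = -4*(103 - 984)/5 = -⅘*(-881) = 3524/5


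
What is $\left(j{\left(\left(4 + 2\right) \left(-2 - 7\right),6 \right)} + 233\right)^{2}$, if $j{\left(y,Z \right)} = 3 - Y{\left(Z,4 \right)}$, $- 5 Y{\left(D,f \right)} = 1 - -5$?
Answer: $\frac{1406596}{25} \approx 56264.0$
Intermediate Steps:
$Y{\left(D,f \right)} = - \frac{6}{5}$ ($Y{\left(D,f \right)} = - \frac{1 - -5}{5} = - \frac{1 + 5}{5} = \left(- \frac{1}{5}\right) 6 = - \frac{6}{5}$)
$j{\left(y,Z \right)} = \frac{21}{5}$ ($j{\left(y,Z \right)} = 3 - - \frac{6}{5} = 3 + \frac{6}{5} = \frac{21}{5}$)
$\left(j{\left(\left(4 + 2\right) \left(-2 - 7\right),6 \right)} + 233\right)^{2} = \left(\frac{21}{5} + 233\right)^{2} = \left(\frac{1186}{5}\right)^{2} = \frac{1406596}{25}$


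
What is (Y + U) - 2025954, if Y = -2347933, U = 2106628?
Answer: -2267259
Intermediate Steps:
(Y + U) - 2025954 = (-2347933 + 2106628) - 2025954 = -241305 - 2025954 = -2267259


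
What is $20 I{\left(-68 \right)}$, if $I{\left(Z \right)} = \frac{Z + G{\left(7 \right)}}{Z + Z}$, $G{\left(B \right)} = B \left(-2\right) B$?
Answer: $\frac{415}{17} \approx 24.412$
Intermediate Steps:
$G{\left(B \right)} = - 2 B^{2}$ ($G{\left(B \right)} = - 2 B B = - 2 B^{2}$)
$I{\left(Z \right)} = \frac{-98 + Z}{2 Z}$ ($I{\left(Z \right)} = \frac{Z - 2 \cdot 7^{2}}{Z + Z} = \frac{Z - 98}{2 Z} = \left(Z - 98\right) \frac{1}{2 Z} = \left(-98 + Z\right) \frac{1}{2 Z} = \frac{-98 + Z}{2 Z}$)
$20 I{\left(-68 \right)} = 20 \frac{-98 - 68}{2 \left(-68\right)} = 20 \cdot \frac{1}{2} \left(- \frac{1}{68}\right) \left(-166\right) = 20 \cdot \frac{83}{68} = \frac{415}{17}$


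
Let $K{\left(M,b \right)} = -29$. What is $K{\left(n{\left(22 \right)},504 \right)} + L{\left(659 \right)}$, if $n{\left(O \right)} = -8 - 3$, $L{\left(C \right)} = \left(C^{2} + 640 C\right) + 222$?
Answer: $856234$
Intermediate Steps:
$L{\left(C \right)} = 222 + C^{2} + 640 C$
$n{\left(O \right)} = -11$
$K{\left(n{\left(22 \right)},504 \right)} + L{\left(659 \right)} = -29 + \left(222 + 659^{2} + 640 \cdot 659\right) = -29 + \left(222 + 434281 + 421760\right) = -29 + 856263 = 856234$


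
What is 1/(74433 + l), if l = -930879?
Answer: -1/856446 ≈ -1.1676e-6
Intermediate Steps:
1/(74433 + l) = 1/(74433 - 930879) = 1/(-856446) = -1/856446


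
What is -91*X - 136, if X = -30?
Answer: 2594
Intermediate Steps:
-91*X - 136 = -91*(-30) - 136 = 2730 - 136 = 2594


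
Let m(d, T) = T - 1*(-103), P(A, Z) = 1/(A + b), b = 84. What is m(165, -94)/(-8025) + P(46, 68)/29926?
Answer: -2333693/2081353300 ≈ -0.0011212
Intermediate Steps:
P(A, Z) = 1/(84 + A) (P(A, Z) = 1/(A + 84) = 1/(84 + A))
m(d, T) = 103 + T (m(d, T) = T + 103 = 103 + T)
m(165, -94)/(-8025) + P(46, 68)/29926 = (103 - 94)/(-8025) + 1/((84 + 46)*29926) = 9*(-1/8025) + (1/29926)/130 = -3/2675 + (1/130)*(1/29926) = -3/2675 + 1/3890380 = -2333693/2081353300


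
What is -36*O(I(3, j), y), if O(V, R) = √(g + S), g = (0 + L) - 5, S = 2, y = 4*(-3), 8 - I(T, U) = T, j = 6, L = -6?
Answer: -108*I ≈ -108.0*I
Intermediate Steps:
I(T, U) = 8 - T
y = -12
g = -11 (g = (0 - 6) - 5 = -6 - 5 = -11)
O(V, R) = 3*I (O(V, R) = √(-11 + 2) = √(-9) = 3*I)
-36*O(I(3, j), y) = -108*I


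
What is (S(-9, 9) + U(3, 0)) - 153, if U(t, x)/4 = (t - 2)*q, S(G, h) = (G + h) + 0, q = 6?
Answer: -129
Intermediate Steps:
S(G, h) = G + h
U(t, x) = -48 + 24*t (U(t, x) = 4*((t - 2)*6) = 4*((-2 + t)*6) = 4*(-12 + 6*t) = -48 + 24*t)
(S(-9, 9) + U(3, 0)) - 153 = ((-9 + 9) + (-48 + 24*3)) - 153 = (0 + (-48 + 72)) - 153 = (0 + 24) - 153 = 24 - 153 = -129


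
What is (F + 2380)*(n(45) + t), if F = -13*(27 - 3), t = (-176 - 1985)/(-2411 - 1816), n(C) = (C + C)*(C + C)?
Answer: 70810100548/4227 ≈ 1.6752e+7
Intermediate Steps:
n(C) = 4*C**2 (n(C) = (2*C)*(2*C) = 4*C**2)
t = 2161/4227 (t = -2161/(-4227) = -2161*(-1/4227) = 2161/4227 ≈ 0.51124)
F = -312 (F = -13*24 = -312)
(F + 2380)*(n(45) + t) = (-312 + 2380)*(4*45**2 + 2161/4227) = 2068*(4*2025 + 2161/4227) = 2068*(8100 + 2161/4227) = 2068*(34240861/4227) = 70810100548/4227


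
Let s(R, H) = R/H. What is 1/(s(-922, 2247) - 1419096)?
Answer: -2247/3188709634 ≈ -7.0467e-7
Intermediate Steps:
1/(s(-922, 2247) - 1419096) = 1/(-922/2247 - 1419096) = 1/(-3188709634/2247) = -2247/3188709634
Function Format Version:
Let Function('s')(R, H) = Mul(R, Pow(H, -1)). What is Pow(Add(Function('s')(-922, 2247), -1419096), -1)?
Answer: Rational(-2247, 3188709634) ≈ -7.0467e-7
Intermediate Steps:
Pow(Add(Function('s')(-922, 2247), -1419096), -1) = Pow(Add(Mul(-922, Pow(2247, -1)), -1419096), -1) = Pow(Add(Mul(-922, Rational(1, 2247)), -1419096), -1) = Pow(Add(Rational(-922, 2247), -1419096), -1) = Pow(Rational(-3188709634, 2247), -1) = Rational(-2247, 3188709634)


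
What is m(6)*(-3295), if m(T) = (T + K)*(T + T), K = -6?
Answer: 0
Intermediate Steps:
m(T) = 2*T*(-6 + T) (m(T) = (T - 6)*(T + T) = (-6 + T)*(2*T) = 2*T*(-6 + T))
m(6)*(-3295) = (2*6*(-6 + 6))*(-3295) = (2*6*0)*(-3295) = 0*(-3295) = 0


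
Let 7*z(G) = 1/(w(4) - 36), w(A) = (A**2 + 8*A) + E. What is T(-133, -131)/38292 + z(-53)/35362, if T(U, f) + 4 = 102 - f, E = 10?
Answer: 155889323/26066072802 ≈ 0.0059805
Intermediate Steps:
w(A) = 10 + A**2 + 8*A (w(A) = (A**2 + 8*A) + 10 = 10 + A**2 + 8*A)
z(G) = 1/154 (z(G) = 1/(7*((10 + 4**2 + 8*4) - 36)) = 1/(7*((10 + 16 + 32) - 36)) = 1/(7*(58 - 36)) = (1/7)/22 = (1/7)*(1/22) = 1/154)
T(U, f) = 98 - f (T(U, f) = -4 + (102 - f) = 98 - f)
T(-133, -131)/38292 + z(-53)/35362 = (98 - 1*(-131))/38292 + (1/154)/35362 = (98 + 131)*(1/38292) + (1/154)*(1/35362) = 229*(1/38292) + 1/5445748 = 229/38292 + 1/5445748 = 155889323/26066072802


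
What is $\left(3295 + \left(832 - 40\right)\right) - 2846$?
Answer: $1241$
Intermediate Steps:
$\left(3295 + \left(832 - 40\right)\right) - 2846 = \left(3295 + 792\right) - 2846 = 4087 - 2846 = 1241$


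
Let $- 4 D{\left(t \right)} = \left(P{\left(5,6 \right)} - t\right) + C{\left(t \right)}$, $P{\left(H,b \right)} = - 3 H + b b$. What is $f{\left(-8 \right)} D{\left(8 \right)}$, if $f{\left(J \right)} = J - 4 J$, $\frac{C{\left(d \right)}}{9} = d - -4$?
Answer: $-726$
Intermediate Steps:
$C{\left(d \right)} = 36 + 9 d$ ($C{\left(d \right)} = 9 \left(d - -4\right) = 9 \left(d + 4\right) = 9 \left(4 + d\right) = 36 + 9 d$)
$f{\left(J \right)} = - 3 J$
$P{\left(H,b \right)} = b^{2} - 3 H$ ($P{\left(H,b \right)} = - 3 H + b^{2} = b^{2} - 3 H$)
$D{\left(t \right)} = - \frac{57}{4} - 2 t$ ($D{\left(t \right)} = - \frac{\left(\left(6^{2} - 15\right) - t\right) + \left(36 + 9 t\right)}{4} = - \frac{\left(\left(36 - 15\right) - t\right) + \left(36 + 9 t\right)}{4} = - \frac{\left(21 - t\right) + \left(36 + 9 t\right)}{4} = - \frac{57 + 8 t}{4} = - \frac{57}{4} - 2 t$)
$f{\left(-8 \right)} D{\left(8 \right)} = \left(-3\right) \left(-8\right) \left(- \frac{57}{4} - 16\right) = 24 \left(- \frac{57}{4} - 16\right) = 24 \left(- \frac{121}{4}\right) = -726$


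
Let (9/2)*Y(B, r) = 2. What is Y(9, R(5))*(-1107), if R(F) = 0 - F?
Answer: -492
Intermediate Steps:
R(F) = -F
Y(B, r) = 4/9 (Y(B, r) = (2/9)*2 = 4/9)
Y(9, R(5))*(-1107) = (4/9)*(-1107) = -492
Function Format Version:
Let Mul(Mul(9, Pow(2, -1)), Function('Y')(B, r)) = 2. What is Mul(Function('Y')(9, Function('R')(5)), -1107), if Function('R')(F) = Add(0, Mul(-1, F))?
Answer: -492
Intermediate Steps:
Function('R')(F) = Mul(-1, F)
Function('Y')(B, r) = Rational(4, 9) (Function('Y')(B, r) = Mul(Rational(2, 9), 2) = Rational(4, 9))
Mul(Function('Y')(9, Function('R')(5)), -1107) = Mul(Rational(4, 9), -1107) = -492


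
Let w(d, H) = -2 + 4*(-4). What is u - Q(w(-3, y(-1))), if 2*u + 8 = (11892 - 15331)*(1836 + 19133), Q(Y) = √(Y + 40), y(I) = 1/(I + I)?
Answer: -72112399/2 - √22 ≈ -3.6056e+7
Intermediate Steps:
y(I) = 1/(2*I)
w(d, H) = -18 (w(d, H) = -2 - 16 = -18)
Q(Y) = √(40 + Y)
u = -72112399/2 (u = -4 + ((11892 - 15331)*(1836 + 19133))/2 = -4 + (-3439*20969)/2 = -4 + (½)*(-72112391) = -4 - 72112391/2 = -72112399/2 ≈ -3.6056e+7)
u - Q(w(-3, y(-1))) = -72112399/2 - √(40 - 18) = -72112399/2 - √22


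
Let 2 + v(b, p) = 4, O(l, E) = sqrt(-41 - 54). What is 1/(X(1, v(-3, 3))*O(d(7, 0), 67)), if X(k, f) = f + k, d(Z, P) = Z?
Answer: -I*sqrt(95)/285 ≈ -0.034199*I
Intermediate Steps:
O(l, E) = I*sqrt(95) (O(l, E) = sqrt(-95) = I*sqrt(95))
v(b, p) = 2 (v(b, p) = -2 + 4 = 2)
1/(X(1, v(-3, 3))*O(d(7, 0), 67)) = 1/((2 + 1)*(I*sqrt(95))) = 1/(3*(I*sqrt(95))) = 1/(3*I*sqrt(95)) = -I*sqrt(95)/285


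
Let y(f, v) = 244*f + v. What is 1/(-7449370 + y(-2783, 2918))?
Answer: -1/8125504 ≈ -1.2307e-7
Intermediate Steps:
y(f, v) = v + 244*f
1/(-7449370 + y(-2783, 2918)) = 1/(-7449370 + (2918 + 244*(-2783))) = 1/(-7449370 + (2918 - 679052)) = 1/(-7449370 - 676134) = 1/(-8125504) = -1/8125504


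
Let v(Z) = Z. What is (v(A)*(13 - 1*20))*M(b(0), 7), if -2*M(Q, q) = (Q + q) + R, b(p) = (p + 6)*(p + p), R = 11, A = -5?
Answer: -315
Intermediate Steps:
b(p) = 2*p*(6 + p) (b(p) = (6 + p)*(2*p) = 2*p*(6 + p))
M(Q, q) = -11/2 - Q/2 - q/2 (M(Q, q) = -((Q + q) + 11)/2 = -(11 + Q + q)/2 = -11/2 - Q/2 - q/2)
(v(A)*(13 - 1*20))*M(b(0), 7) = (-5*(13 - 1*20))*(-11/2 - 0*(6 + 0) - 1/2*7) = (-5*(13 - 20))*(-11/2 - 0*6 - 7/2) = (-5*(-7))*(-11/2 - 1/2*0 - 7/2) = 35*(-11/2 + 0 - 7/2) = 35*(-9) = -315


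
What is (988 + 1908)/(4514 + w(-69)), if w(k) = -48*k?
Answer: 1448/3913 ≈ 0.37005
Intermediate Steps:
(988 + 1908)/(4514 + w(-69)) = (988 + 1908)/(4514 - 48*(-69)) = 2896/(4514 + 3312) = 2896/7826 = 2896*(1/7826) = 1448/3913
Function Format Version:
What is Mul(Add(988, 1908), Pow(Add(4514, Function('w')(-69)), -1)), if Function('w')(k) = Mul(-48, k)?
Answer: Rational(1448, 3913) ≈ 0.37005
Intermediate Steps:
Mul(Add(988, 1908), Pow(Add(4514, Function('w')(-69)), -1)) = Mul(Add(988, 1908), Pow(Add(4514, Mul(-48, -69)), -1)) = Mul(2896, Pow(Add(4514, 3312), -1)) = Mul(2896, Pow(7826, -1)) = Mul(2896, Rational(1, 7826)) = Rational(1448, 3913)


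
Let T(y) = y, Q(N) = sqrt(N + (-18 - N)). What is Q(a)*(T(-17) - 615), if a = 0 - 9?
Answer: -1896*I*sqrt(2) ≈ -2681.3*I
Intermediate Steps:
a = -9
Q(N) = 3*I*sqrt(2) (Q(N) = sqrt(-18) = 3*I*sqrt(2))
Q(a)*(T(-17) - 615) = (3*I*sqrt(2))*(-17 - 615) = (3*I*sqrt(2))*(-632) = -1896*I*sqrt(2)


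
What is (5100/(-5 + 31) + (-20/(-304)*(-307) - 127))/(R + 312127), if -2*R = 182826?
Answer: 48369/218065432 ≈ 0.00022181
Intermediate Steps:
R = -91413 (R = -½*182826 = -91413)
(5100/(-5 + 31) + (-20/(-304)*(-307) - 127))/(R + 312127) = (5100/(-5 + 31) + (-20/(-304)*(-307) - 127))/(-91413 + 312127) = (5100/26 + (-20*(-1/304)*(-307) - 127))/220714 = (5100*(1/26) + ((5/76)*(-307) - 127))*(1/220714) = (2550/13 + (-1535/76 - 127))*(1/220714) = (2550/13 - 11187/76)*(1/220714) = (48369/988)*(1/220714) = 48369/218065432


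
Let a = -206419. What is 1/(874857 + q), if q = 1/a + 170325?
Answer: 206419/215745423257 ≈ 9.5677e-7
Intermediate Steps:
q = 35158316174/206419 (q = 1/(-206419) + 170325 = -1/206419 + 170325 = 35158316174/206419 ≈ 1.7033e+5)
1/(874857 + q) = 1/(874857 + 35158316174/206419) = 1/(215745423257/206419) = 206419/215745423257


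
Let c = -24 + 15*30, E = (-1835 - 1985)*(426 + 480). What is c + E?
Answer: -3460494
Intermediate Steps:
E = -3460920 (E = -3820*906 = -3460920)
c = 426 (c = -24 + 450 = 426)
c + E = 426 - 3460920 = -3460494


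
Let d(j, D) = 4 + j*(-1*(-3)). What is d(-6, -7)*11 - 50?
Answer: -204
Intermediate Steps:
d(j, D) = 4 + 3*j (d(j, D) = 4 + j*3 = 4 + 3*j)
d(-6, -7)*11 - 50 = (4 + 3*(-6))*11 - 50 = (4 - 18)*11 - 50 = -14*11 - 50 = -154 - 50 = -204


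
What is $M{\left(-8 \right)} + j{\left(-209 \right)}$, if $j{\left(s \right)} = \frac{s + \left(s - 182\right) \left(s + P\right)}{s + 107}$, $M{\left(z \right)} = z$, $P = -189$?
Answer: $- \frac{52075}{34} \approx -1531.6$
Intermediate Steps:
$j{\left(s \right)} = \frac{s + \left(-189 + s\right) \left(-182 + s\right)}{107 + s}$ ($j{\left(s \right)} = \frac{s + \left(s - 182\right) \left(s - 189\right)}{s + 107} = \frac{s + \left(-182 + s\right) \left(-189 + s\right)}{107 + s} = \frac{s + \left(-189 + s\right) \left(-182 + s\right)}{107 + s}$)
$M{\left(-8 \right)} + j{\left(-209 \right)} = -8 + \frac{34398 + \left(-209\right)^{2} - -77330}{107 - 209} = -8 + \frac{34398 + 43681 + 77330}{-102} = -8 - \frac{51803}{34} = - \frac{52075}{34}$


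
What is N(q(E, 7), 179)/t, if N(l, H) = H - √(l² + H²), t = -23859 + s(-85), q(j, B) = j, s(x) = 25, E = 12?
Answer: -179/23834 + √32185/23834 ≈ 1.6858e-5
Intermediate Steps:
t = -23834 (t = -23859 + 25 = -23834)
N(l, H) = H - √(H² + l²)
N(q(E, 7), 179)/t = (179 - √(179² + 12²))/(-23834) = (179 - √(32041 + 144))*(-1/23834) = (179 - √32185)*(-1/23834) = -179/23834 + √32185/23834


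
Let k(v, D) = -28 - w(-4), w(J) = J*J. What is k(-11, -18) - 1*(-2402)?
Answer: 2358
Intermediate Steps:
w(J) = J**2
k(v, D) = -44 (k(v, D) = -28 - 1*(-4)**2 = -28 - 1*16 = -28 - 16 = -44)
k(-11, -18) - 1*(-2402) = -44 - 1*(-2402) = -44 + 2402 = 2358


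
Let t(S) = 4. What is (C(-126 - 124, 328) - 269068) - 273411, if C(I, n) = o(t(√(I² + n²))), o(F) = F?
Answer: -542475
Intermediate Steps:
C(I, n) = 4
(C(-126 - 124, 328) - 269068) - 273411 = (4 - 269068) - 273411 = -269064 - 273411 = -542475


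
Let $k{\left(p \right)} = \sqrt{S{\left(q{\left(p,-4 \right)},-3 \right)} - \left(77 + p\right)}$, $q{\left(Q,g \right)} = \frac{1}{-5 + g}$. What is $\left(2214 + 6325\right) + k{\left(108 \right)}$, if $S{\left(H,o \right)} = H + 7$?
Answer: $8539 + \frac{i \sqrt{1603}}{3} \approx 8539.0 + 13.346 i$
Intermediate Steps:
$S{\left(H,o \right)} = 7 + H$
$k{\left(p \right)} = \sqrt{- \frac{631}{9} - p}$ ($k{\left(p \right)} = \sqrt{\left(7 + \frac{1}{-5 - 4}\right) - \left(77 + p\right)} = \sqrt{\left(7 + \frac{1}{-9}\right) - \left(77 + p\right)} = \sqrt{\left(7 - \frac{1}{9}\right) - \left(77 + p\right)} = \sqrt{\frac{62}{9} - \left(77 + p\right)} = \sqrt{- \frac{631}{9} - p}$)
$\left(2214 + 6325\right) + k{\left(108 \right)} = \left(2214 + 6325\right) + \frac{\sqrt{-631 - 972}}{3} = 8539 + \frac{\sqrt{-631 - 972}}{3} = 8539 + \frac{\sqrt{-1603}}{3} = 8539 + \frac{i \sqrt{1603}}{3}$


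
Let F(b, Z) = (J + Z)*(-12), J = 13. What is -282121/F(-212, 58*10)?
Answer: 282121/7116 ≈ 39.646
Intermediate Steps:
F(b, Z) = -156 - 12*Z (F(b, Z) = (13 + Z)*(-12) = -156 - 12*Z)
-282121/F(-212, 58*10) = -282121/(-156 - 696*10) = -282121/(-156 - 12*580) = -282121/(-156 - 6960) = -282121/(-7116) = -282121*(-1/7116) = 282121/7116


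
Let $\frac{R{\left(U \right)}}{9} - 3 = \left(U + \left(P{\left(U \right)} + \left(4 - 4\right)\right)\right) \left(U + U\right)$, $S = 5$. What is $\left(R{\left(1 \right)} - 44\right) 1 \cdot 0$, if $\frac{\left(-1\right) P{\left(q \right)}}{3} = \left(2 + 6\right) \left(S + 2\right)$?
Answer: $0$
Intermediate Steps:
$P{\left(q \right)} = -168$ ($P{\left(q \right)} = - 3 \left(2 + 6\right) \left(5 + 2\right) = - 3 \cdot 8 \cdot 7 = \left(-3\right) 56 = -168$)
$R{\left(U \right)} = 27 + 18 U \left(-168 + U\right)$ ($R{\left(U \right)} = 27 + 9 \left(U + \left(-168 + \left(4 - 4\right)\right)\right) \left(U + U\right) = 27 + 9 \left(U + \left(-168 + 0\right)\right) 2 U = 27 + 9 \left(U - 168\right) 2 U = 27 + 9 \left(-168 + U\right) 2 U = 27 + 9 \cdot 2 U \left(-168 + U\right) = 27 + 18 U \left(-168 + U\right)$)
$\left(R{\left(1 \right)} - 44\right) 1 \cdot 0 = \left(\left(27 - 3024 + 18 \cdot 1^{2}\right) - 44\right) 1 \cdot 0 = \left(\left(27 - 3024 + 18 \cdot 1\right) - 44\right) 0 = \left(\left(27 - 3024 + 18\right) - 44\right) 0 = \left(-2979 - 44\right) 0 = \left(-3023\right) 0 = 0$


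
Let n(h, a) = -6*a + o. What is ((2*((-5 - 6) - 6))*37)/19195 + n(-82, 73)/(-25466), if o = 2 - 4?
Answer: -11795214/244409935 ≈ -0.048260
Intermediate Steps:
o = -2
n(h, a) = -2 - 6*a (n(h, a) = -6*a - 2 = -2 - 6*a)
((2*((-5 - 6) - 6))*37)/19195 + n(-82, 73)/(-25466) = ((2*((-5 - 6) - 6))*37)/19195 + (-2 - 6*73)/(-25466) = ((2*(-11 - 6))*37)*(1/19195) + (-2 - 438)*(-1/25466) = ((2*(-17))*37)*(1/19195) - 440*(-1/25466) = -34*37*(1/19195) + 220/12733 = -1258*1/19195 + 220/12733 = -1258/19195 + 220/12733 = -11795214/244409935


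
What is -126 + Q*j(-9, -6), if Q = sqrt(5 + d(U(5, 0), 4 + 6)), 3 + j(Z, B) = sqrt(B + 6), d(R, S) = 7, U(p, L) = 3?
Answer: -126 - 6*sqrt(3) ≈ -136.39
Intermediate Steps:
j(Z, B) = -3 + sqrt(6 + B) (j(Z, B) = -3 + sqrt(B + 6) = -3 + sqrt(6 + B))
Q = 2*sqrt(3) (Q = sqrt(5 + 7) = sqrt(12) = 2*sqrt(3) ≈ 3.4641)
-126 + Q*j(-9, -6) = -126 + (2*sqrt(3))*(-3 + sqrt(6 - 6)) = -126 + (2*sqrt(3))*(-3 + sqrt(0)) = -126 + (2*sqrt(3))*(-3 + 0) = -126 + (2*sqrt(3))*(-3) = -126 - 6*sqrt(3)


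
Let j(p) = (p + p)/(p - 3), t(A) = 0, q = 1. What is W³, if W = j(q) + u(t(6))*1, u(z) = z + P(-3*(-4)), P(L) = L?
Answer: 1331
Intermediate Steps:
u(z) = 12 + z (u(z) = z - 3*(-4) = z + 12 = 12 + z)
j(p) = 2*p/(-3 + p) (j(p) = (2*p)/(-3 + p) = 2*p/(-3 + p))
W = 11 (W = 2*1/(-3 + 1) + (12 + 0)*1 = 2*1/(-2) + 12*1 = 2*1*(-½) + 12 = -1 + 12 = 11)
W³ = 11³ = 1331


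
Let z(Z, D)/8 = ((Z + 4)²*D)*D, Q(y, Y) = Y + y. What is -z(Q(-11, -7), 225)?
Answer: -79380000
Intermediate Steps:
z(Z, D) = 8*D²*(4 + Z)² (z(Z, D) = 8*(((Z + 4)²*D)*D) = 8*(((4 + Z)²*D)*D) = 8*((D*(4 + Z)²)*D) = 8*(D²*(4 + Z)²) = 8*D²*(4 + Z)²)
-z(Q(-11, -7), 225) = -8*225²*(4 + (-7 - 11))² = -8*50625*(4 - 18)² = -8*50625*(-14)² = -8*50625*196 = -1*79380000 = -79380000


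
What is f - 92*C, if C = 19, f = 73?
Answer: -1675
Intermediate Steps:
f - 92*C = 73 - 92*19 = 73 - 1748 = -1675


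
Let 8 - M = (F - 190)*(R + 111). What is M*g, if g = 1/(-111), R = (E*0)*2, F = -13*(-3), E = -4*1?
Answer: -16769/111 ≈ -151.07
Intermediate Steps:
E = -4
F = 39
R = 0 (R = -4*0*2 = 0*2 = 0)
M = 16769 (M = 8 - (39 - 190)*(0 + 111) = 8 - (-151)*111 = 8 - 1*(-16761) = 8 + 16761 = 16769)
g = -1/111 ≈ -0.0090090
M*g = 16769*(-1/111) = -16769/111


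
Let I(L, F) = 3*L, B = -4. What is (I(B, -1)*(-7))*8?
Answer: 672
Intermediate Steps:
(I(B, -1)*(-7))*8 = ((3*(-4))*(-7))*8 = -12*(-7)*8 = 84*8 = 672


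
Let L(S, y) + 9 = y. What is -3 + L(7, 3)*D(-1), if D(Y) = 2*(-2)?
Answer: 21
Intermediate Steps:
L(S, y) = -9 + y
D(Y) = -4
-3 + L(7, 3)*D(-1) = -3 + (-9 + 3)*(-4) = -3 - 6*(-4) = -3 + 24 = 21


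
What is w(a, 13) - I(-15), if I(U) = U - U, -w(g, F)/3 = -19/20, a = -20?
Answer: 57/20 ≈ 2.8500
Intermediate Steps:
w(g, F) = 57/20 (w(g, F) = -(-57)/20 = -3*(-19/20) = 57/20)
I(U) = 0
w(a, 13) - I(-15) = 57/20 - 1*0 = 57/20 + 0 = 57/20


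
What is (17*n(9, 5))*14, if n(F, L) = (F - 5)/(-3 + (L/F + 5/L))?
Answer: -8568/13 ≈ -659.08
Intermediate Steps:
n(F, L) = (-5 + F)/(-3 + 5/L + L/F) (n(F, L) = (-5 + F)/(-3 + (5/L + L/F)) = (-5 + F)/(-3 + 5/L + L/F))
(17*n(9, 5))*14 = (17*(9*5*(-5 + 9)/(5² + 5*9 - 3*9*5)))*14 = (17*(9*5*4/(25 + 45 - 135)))*14 = (17*(9*5*4/(-65)))*14 = (17*(9*5*(-1/65)*4))*14 = (17*(-36/13))*14 = -612/13*14 = -8568/13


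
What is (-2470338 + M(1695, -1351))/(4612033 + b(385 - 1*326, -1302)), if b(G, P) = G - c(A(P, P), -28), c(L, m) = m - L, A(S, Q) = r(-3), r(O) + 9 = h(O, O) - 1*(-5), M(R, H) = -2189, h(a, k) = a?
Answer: -2472527/4612113 ≈ -0.53609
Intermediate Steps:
r(O) = -4 + O (r(O) = -9 + (O - 1*(-5)) = -9 + (O + 5) = -9 + (5 + O) = -4 + O)
A(S, Q) = -7 (A(S, Q) = -4 - 3 = -7)
b(G, P) = 21 + G (b(G, P) = G - (-28 - 1*(-7)) = G - (-28 + 7) = G - 1*(-21) = G + 21 = 21 + G)
(-2470338 + M(1695, -1351))/(4612033 + b(385 - 1*326, -1302)) = (-2470338 - 2189)/(4612033 + (21 + (385 - 1*326))) = -2472527/(4612033 + (21 + (385 - 326))) = -2472527/(4612033 + (21 + 59)) = -2472527/(4612033 + 80) = -2472527/4612113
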